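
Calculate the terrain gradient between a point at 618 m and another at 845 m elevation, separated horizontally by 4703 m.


gradient = (845 - 618) / 4703 = 227 / 4703 = 0.0483

0.0483


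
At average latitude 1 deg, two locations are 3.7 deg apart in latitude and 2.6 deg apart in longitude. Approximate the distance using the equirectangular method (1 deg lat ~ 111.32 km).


dlat_km = 3.7 * 111.32 = 411.884
dlon_km = 2.6 * 111.32 * cos(1) ≈ 289.388
dist = sqrt(411.884^2 + 289.388^2) ≈ 503.4 km

503.4 km


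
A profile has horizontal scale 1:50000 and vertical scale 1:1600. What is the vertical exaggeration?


VE = horizontal_scale / vertical_scale = 50000 / 1600 = 31.25

31.25x


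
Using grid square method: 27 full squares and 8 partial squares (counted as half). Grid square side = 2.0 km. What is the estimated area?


effective squares = 27 + 8 * 0.5 = 31.0
area = 31.0 * 4.0 = 124.0 km^2

124.0 km^2


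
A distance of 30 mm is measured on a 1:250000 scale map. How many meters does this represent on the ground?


ground = 30 mm * 250000 / 1000 = 7500.0 m

7500.0 m


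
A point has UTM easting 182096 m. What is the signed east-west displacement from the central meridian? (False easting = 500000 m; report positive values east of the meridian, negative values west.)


displacement = 182096 - 500000 = -317904 m

-317904 m


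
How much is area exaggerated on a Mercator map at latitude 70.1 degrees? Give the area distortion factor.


area_distortion = 1/cos^2(70.1) = 8.631

8.631


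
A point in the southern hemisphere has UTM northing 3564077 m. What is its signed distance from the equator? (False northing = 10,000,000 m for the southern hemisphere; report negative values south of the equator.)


For southern: actual = 3564077 - 10000000 = -6435923 m

-6435923 m


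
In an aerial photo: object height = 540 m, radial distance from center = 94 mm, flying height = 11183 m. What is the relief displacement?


d = h * r / H = 540 * 94 / 11183 = 4.54 mm

4.54 mm


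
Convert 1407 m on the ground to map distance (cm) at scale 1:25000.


map_cm = 1407 * 100 / 25000 = 5.628 cm ≈ 5.63 cm

5.63 cm


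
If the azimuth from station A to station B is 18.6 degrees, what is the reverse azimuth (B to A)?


back azimuth = (18.6 + 180) mod 360 = 198.6 degrees

198.6 degrees


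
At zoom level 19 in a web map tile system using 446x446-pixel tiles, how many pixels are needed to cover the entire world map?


tiles per axis = 2^19 = 524288
total tiles = 524288^2 = 274877906944
pixels per axis = 524288 * 446 = 233832448
total pixels = 233832448^2 = 54677613737672704

54677613737672704 pixels


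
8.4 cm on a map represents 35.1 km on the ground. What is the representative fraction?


ground = 35.1 km = 3510000 cm; RF denominator = ground / map = 3510000 / 8.4 ≈ 417857; RF = 1:417857

1:417857


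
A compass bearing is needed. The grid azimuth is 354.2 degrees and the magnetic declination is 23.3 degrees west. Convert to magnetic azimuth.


magnetic azimuth = grid azimuth - declination (east +ve)
mag_az = 354.2 - -23.3 = 17.5 degrees

17.5 degrees


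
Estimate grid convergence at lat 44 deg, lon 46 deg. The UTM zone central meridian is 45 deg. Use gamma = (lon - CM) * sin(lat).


gamma = (46 - 45) * sin(44) = 1 * 0.694658 = 0.695 degrees

0.695 degrees


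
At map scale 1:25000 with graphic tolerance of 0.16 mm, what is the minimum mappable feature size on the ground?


ground = 0.16 mm * 25000 / 1000 = 4.0 m

4.0 m


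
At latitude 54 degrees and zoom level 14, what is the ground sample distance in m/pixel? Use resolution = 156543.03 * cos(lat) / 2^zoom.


res = 156543.03 * cos(54) / 2^14 = 156543.03 * 0.58778525 / 16384 = 5.62 m/pixel

5.62 m/pixel


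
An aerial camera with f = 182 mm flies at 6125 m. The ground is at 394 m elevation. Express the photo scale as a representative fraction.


scale = f / (H - h) = 182 mm / 5731 m = 182 / 5731000 = 1:31489

1:31489


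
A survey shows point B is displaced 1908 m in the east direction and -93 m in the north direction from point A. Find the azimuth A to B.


az = atan2(1908, -93) = 92.8 deg
adjusted to 0-360: 92.8 degrees

92.8 degrees


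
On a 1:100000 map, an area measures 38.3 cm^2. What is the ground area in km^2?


ground_area = 38.3 * (100000/100)^2 = 38300000.0 m^2 = 38.3 km^2

38.3 km^2


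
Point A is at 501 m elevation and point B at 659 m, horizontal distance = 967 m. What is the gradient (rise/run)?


gradient = (659 - 501) / 967 = 158 / 967 = 0.1634

0.1634


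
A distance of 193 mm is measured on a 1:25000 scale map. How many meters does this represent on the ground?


ground = 193 mm * 25000 / 1000 = 4825.0 m

4825.0 m


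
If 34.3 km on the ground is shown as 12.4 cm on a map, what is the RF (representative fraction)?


ground = 34.3 km = 3430000 cm; RF denominator = ground / map = 3430000 / 12.4 ≈ 276613; RF = 1:276613

1:276613


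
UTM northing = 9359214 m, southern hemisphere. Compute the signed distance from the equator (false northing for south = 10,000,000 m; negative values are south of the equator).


For southern: actual = 9359214 - 10000000 = -640786 m

-640786 m


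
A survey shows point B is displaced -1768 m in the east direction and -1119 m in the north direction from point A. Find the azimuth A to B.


az = atan2(-1768, -1119) = -122.3 deg
adjusted to 0-360: 237.7 degrees

237.7 degrees


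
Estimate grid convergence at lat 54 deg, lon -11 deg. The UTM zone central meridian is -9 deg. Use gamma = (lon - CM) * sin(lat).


gamma = (-11 - -9) * sin(54) = -2 * 0.809017 = -1.618 degrees

-1.618 degrees


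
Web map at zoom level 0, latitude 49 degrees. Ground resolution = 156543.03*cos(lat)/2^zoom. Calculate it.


res = 156543.03 * cos(49) / 2^0 = 156543.03 * 0.65605903 / 1 = 102701.47 m/pixel

102701.47 m/pixel


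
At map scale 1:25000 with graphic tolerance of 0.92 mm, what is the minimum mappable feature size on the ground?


ground = 0.92 mm * 25000 / 1000 = 23.0 m

23.0 m


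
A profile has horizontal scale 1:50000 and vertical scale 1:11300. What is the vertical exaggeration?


VE = horizontal_scale / vertical_scale = 50000 / 11300 ≈ 4.4

4.4x


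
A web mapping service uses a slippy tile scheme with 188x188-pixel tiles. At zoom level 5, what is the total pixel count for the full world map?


tiles per axis = 2^5 = 32
total tiles = 32^2 = 1024
pixels per axis = 32 * 188 = 6016
total pixels = 6016^2 = 36192256

36192256 pixels


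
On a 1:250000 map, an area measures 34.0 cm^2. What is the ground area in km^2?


ground_area = 34.0 * (250000/100)^2 = 212500000.0 m^2 = 212.5 km^2

212.5 km^2


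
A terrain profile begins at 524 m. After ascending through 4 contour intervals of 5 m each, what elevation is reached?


elevation = 524 + 4 * 5 = 544 m

544 m


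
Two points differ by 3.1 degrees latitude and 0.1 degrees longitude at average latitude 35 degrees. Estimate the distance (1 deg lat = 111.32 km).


dlat_km = 3.1 * 111.32 = 345.092
dlon_km = 0.1 * 111.32 * cos(35) ≈ 9.119
dist = sqrt(345.092^2 + 9.119^2) ≈ 345.2 km

345.2 km


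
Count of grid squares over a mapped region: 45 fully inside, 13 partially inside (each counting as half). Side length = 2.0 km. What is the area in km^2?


effective squares = 45 + 13 * 0.5 = 51.5
area = 51.5 * 4.0 = 206.0 km^2

206.0 km^2


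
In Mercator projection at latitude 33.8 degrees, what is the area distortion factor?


area_distortion = 1/cos^2(33.8) = 1.448

1.448


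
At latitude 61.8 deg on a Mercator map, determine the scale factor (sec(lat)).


SF = 1 / cos(61.8) = 1 / 0.472551 = 2.116

2.116


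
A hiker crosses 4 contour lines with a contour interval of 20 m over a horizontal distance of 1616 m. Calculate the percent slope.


elevation change = 4 * 20 = 80 m
slope = 80 / 1616 * 100 = 5.0%

5.0%


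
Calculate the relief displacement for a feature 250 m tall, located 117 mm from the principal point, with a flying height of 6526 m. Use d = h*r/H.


d = h * r / H = 250 * 117 / 6526 = 4.48 mm

4.48 mm


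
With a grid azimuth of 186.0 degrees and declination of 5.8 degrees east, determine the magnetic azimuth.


magnetic azimuth = grid azimuth - declination (east +ve)
mag_az = 186.0 - 5.8 = 180.2 degrees

180.2 degrees


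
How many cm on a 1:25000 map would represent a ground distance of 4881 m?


map_cm = 4881 * 100 / 25000 = 19.524 cm ≈ 19.52 cm

19.52 cm


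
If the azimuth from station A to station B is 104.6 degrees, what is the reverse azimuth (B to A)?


back azimuth = (104.6 + 180) mod 360 = 284.6 degrees

284.6 degrees


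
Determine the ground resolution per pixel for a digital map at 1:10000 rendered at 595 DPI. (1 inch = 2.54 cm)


pixel_cm = 2.54 / 595 ≈ 0.004269 cm
ground = pixel_cm * 10000 / 100 = 2.54 * 10000 / (595 * 100) = 25400 / 59500 ≈ 0.43 m

0.43 m


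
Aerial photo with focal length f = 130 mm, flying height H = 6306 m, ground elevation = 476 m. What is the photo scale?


scale = f / (H - h) = 130 mm / 5830 m = 130 / 5830000 = 1:44846

1:44846


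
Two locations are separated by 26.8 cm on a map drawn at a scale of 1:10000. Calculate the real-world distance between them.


ground = 26.8 cm * 10000 / 100 = 2680.0 m = 2.68 km

2.68 km


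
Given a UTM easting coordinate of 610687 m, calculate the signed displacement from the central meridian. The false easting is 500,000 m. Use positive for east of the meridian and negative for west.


displacement = 610687 - 500000 = 110687 m

110687 m


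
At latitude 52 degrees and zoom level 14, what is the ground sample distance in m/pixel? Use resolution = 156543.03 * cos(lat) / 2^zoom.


res = 156543.03 * cos(52) / 2^14 = 156543.03 * 0.61566148 / 16384 = 5.88 m/pixel

5.88 m/pixel


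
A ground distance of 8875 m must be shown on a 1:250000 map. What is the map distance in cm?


map_cm = 8875 * 100 / 250000 = 3.55 cm

3.55 cm


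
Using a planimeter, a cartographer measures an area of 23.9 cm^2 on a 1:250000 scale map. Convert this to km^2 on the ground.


ground_area = 23.9 * (250000/100)^2 = 149375000.0 m^2 = 149.375 km^2

149.375 km^2


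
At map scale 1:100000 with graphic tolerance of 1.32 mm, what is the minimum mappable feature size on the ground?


ground = 1.32 mm * 100000 / 1000 = 132.0 m

132.0 m


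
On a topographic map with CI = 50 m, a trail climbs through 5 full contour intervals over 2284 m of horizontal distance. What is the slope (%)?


elevation change = 5 * 50 = 250 m
slope = 250 / 2284 * 100 = 10.9%

10.9%


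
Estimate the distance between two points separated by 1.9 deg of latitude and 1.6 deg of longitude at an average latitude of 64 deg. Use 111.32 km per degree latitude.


dlat_km = 1.9 * 111.32 = 211.508
dlon_km = 1.6 * 111.32 * cos(64) ≈ 78.079
dist = sqrt(211.508^2 + 78.079^2) ≈ 225.5 km

225.5 km


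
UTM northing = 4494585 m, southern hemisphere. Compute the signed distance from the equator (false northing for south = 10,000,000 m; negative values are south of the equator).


For southern: actual = 4494585 - 10000000 = -5505415 m

-5505415 m


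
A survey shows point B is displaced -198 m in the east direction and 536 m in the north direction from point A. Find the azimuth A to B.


az = atan2(-198, 536) = -20.3 deg
adjusted to 0-360: 339.7 degrees

339.7 degrees


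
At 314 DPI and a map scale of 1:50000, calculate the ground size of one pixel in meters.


pixel_cm = 2.54 / 314 ≈ 0.008089 cm
ground = pixel_cm * 50000 / 100 = 2.54 * 50000 / (314 * 100) = 127000 / 31400 ≈ 4.04 m

4.04 m


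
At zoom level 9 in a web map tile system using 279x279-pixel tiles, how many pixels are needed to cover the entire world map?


tiles per axis = 2^9 = 512
total tiles = 512^2 = 262144
pixels per axis = 512 * 279 = 142848
total pixels = 142848^2 = 20405551104

20405551104 pixels


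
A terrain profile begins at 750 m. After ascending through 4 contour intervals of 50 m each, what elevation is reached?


elevation = 750 + 4 * 50 = 950 m

950 m


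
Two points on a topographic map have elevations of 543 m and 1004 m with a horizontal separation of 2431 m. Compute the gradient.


gradient = (1004 - 543) / 2431 = 461 / 2431 = 0.1896

0.1896


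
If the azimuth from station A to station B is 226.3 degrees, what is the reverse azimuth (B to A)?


back azimuth = (226.3 + 180) mod 360 = 46.3 degrees

46.3 degrees


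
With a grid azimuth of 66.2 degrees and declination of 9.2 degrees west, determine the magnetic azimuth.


magnetic azimuth = grid azimuth - declination (east +ve)
mag_az = 66.2 - -9.2 = 75.4 degrees

75.4 degrees


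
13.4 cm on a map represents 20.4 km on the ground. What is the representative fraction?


ground = 20.4 km = 2040000 cm; RF denominator = ground / map = 2040000 / 13.4 ≈ 152239; RF = 1:152239

1:152239


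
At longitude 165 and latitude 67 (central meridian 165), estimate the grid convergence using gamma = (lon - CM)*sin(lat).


gamma = (165 - 165) * sin(67) = 0 * 0.920505 = 0.0 degrees

0.0 degrees


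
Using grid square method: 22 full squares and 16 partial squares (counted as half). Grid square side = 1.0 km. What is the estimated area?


effective squares = 22 + 16 * 0.5 = 30.0
area = 30.0 * 1.0 = 30.0 km^2

30.0 km^2


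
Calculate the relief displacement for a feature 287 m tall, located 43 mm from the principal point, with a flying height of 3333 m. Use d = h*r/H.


d = h * r / H = 287 * 43 / 3333 = 3.7 mm

3.7 mm


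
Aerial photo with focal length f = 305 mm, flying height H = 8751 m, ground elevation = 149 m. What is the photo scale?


scale = f / (H - h) = 305 mm / 8602 m = 305 / 8602000 = 1:28203

1:28203


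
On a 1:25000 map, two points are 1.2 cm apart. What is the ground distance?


ground = 1.2 cm * 25000 / 100 = 300.0 m

300.0 m


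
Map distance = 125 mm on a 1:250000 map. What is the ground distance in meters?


ground = 125 mm * 250000 / 1000 = 31250.0 m

31250.0 m


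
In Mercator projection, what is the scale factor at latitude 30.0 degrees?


SF = 1 / cos(30.0) = 1 / 0.866025 = 1.155

1.155


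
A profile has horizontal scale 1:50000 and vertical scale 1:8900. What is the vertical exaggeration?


VE = horizontal_scale / vertical_scale = 50000 / 8900 ≈ 5.6

5.6x


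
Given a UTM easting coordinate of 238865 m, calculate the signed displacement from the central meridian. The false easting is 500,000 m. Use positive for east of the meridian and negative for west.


displacement = 238865 - 500000 = -261135 m

-261135 m


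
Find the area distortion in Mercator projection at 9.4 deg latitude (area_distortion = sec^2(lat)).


area_distortion = 1/cos^2(9.4) = 1.027

1.027


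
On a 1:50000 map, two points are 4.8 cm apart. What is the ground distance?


ground = 4.8 cm * 50000 / 100 = 2400.0 m = 2.4 km

2.4 km


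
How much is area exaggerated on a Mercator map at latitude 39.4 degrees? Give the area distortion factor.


area_distortion = 1/cos^2(39.4) = 1.675

1.675


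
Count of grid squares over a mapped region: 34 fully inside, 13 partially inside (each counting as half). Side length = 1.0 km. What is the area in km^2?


effective squares = 34 + 13 * 0.5 = 40.5
area = 40.5 * 1.0 = 40.5 km^2

40.5 km^2


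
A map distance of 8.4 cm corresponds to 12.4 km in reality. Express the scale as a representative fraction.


ground = 12.4 km = 1240000 cm; RF denominator = ground / map = 1240000 / 8.4 ≈ 147619; RF = 1:147619

1:147619


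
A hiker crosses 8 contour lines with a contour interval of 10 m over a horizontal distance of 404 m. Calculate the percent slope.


elevation change = 8 * 10 = 80 m
slope = 80 / 404 * 100 = 19.8%

19.8%


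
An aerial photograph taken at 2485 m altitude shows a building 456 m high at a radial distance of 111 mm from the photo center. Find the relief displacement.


d = h * r / H = 456 * 111 / 2485 = 20.37 mm

20.37 mm


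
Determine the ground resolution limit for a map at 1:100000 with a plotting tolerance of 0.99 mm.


ground = 0.99 mm * 100000 / 1000 = 99.0 m

99.0 m


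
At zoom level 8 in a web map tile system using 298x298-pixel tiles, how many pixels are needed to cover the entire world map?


tiles per axis = 2^8 = 256
total tiles = 256^2 = 65536
pixels per axis = 256 * 298 = 76288
total pixels = 76288^2 = 5819858944

5819858944 pixels


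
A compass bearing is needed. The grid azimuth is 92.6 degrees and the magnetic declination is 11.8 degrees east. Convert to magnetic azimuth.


magnetic azimuth = grid azimuth - declination (east +ve)
mag_az = 92.6 - 11.8 = 80.8 degrees

80.8 degrees


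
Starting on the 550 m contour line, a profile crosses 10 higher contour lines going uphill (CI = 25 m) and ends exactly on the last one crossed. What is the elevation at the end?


elevation = 550 + 10 * 25 = 800 m

800 m


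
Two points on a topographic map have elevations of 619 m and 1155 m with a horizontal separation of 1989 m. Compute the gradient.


gradient = (1155 - 619) / 1989 = 536 / 1989 = 0.2695

0.2695


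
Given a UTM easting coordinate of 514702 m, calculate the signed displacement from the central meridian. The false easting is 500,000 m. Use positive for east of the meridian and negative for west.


displacement = 514702 - 500000 = 14702 m

14702 m


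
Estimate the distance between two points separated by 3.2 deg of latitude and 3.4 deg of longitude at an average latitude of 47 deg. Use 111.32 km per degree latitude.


dlat_km = 3.2 * 111.32 = 356.224
dlon_km = 3.4 * 111.32 * cos(47) ≈ 258.128
dist = sqrt(356.224^2 + 258.128^2) ≈ 439.9 km

439.9 km


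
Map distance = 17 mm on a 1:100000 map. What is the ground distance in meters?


ground = 17 mm * 100000 / 1000 = 1700.0 m

1700.0 m


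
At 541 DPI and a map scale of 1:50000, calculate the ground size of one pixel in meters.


pixel_cm = 2.54 / 541 ≈ 0.004695 cm
ground = pixel_cm * 50000 / 100 = 2.54 * 50000 / (541 * 100) = 127000 / 54100 ≈ 2.35 m

2.35 m


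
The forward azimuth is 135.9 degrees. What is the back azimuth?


back azimuth = (135.9 + 180) mod 360 = 315.9 degrees

315.9 degrees


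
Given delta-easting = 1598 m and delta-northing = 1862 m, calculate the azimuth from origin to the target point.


az = atan2(1598, 1862) = 40.6 deg
adjusted to 0-360: 40.6 degrees

40.6 degrees


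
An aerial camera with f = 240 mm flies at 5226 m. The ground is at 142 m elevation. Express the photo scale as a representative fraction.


scale = f / (H - h) = 240 mm / 5084 m = 240 / 5084000 = 1:21183

1:21183


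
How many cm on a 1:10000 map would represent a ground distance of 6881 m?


map_cm = 6881 * 100 / 10000 = 68.81 cm

68.81 cm


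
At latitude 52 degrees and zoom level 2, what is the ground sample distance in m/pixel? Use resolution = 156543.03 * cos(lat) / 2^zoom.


res = 156543.03 * cos(52) / 2^2 = 156543.03 * 0.61566148 / 4 = 24094.38 m/pixel

24094.38 m/pixel


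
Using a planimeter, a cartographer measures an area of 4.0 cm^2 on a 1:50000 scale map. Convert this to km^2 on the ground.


ground_area = 4.0 * (50000/100)^2 = 1000000.0 m^2 = 1.0 km^2

1.0 km^2


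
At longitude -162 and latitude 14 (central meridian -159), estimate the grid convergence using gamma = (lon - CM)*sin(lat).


gamma = (-162 - -159) * sin(14) = -3 * 0.241922 = -0.726 degrees

-0.726 degrees


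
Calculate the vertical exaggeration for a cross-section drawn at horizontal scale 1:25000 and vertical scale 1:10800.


VE = horizontal_scale / vertical_scale = 25000 / 10800 ≈ 2.3

2.3x


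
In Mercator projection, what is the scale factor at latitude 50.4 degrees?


SF = 1 / cos(50.4) = 1 / 0.637424 = 1.569

1.569


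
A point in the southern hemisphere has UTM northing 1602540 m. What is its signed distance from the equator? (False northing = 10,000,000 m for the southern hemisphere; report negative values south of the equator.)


For southern: actual = 1602540 - 10000000 = -8397460 m

-8397460 m


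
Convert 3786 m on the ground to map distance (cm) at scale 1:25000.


map_cm = 3786 * 100 / 25000 = 15.144 cm ≈ 15.14 cm

15.14 cm


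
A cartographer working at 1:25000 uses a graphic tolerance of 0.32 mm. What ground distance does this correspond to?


ground = 0.32 mm * 25000 / 1000 = 8.0 m

8.0 m


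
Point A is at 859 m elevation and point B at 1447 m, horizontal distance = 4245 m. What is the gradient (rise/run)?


gradient = (1447 - 859) / 4245 = 588 / 4245 = 0.1385

0.1385


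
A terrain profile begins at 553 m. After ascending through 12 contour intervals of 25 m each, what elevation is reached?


elevation = 553 + 12 * 25 = 853 m

853 m


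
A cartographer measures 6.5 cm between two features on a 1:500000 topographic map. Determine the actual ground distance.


ground = 6.5 cm * 500000 / 100 = 32500.0 m = 32.5 km

32.5 km


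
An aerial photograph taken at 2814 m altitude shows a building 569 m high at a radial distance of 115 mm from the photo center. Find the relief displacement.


d = h * r / H = 569 * 115 / 2814 = 23.25 mm

23.25 mm


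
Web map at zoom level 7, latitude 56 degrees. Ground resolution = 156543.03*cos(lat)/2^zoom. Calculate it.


res = 156543.03 * cos(56) / 2^7 = 156543.03 * 0.5591929 / 128 = 683.89 m/pixel

683.89 m/pixel


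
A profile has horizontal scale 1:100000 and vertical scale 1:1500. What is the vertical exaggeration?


VE = horizontal_scale / vertical_scale = 100000 / 1500 ≈ 66.7

66.7x


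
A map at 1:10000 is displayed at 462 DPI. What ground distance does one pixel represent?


pixel_cm = 2.54 / 462 ≈ 0.005498 cm
ground = pixel_cm * 10000 / 100 = 2.54 * 10000 / (462 * 100) = 25400 / 46200 ≈ 0.55 m

0.55 m


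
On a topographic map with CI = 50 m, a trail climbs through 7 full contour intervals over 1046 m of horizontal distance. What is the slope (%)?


elevation change = 7 * 50 = 350 m
slope = 350 / 1046 * 100 = 33.5%

33.5%


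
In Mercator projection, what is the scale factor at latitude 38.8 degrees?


SF = 1 / cos(38.8) = 1 / 0.779338 = 1.283

1.283


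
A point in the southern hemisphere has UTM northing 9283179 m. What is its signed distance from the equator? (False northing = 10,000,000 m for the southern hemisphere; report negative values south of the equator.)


For southern: actual = 9283179 - 10000000 = -716821 m

-716821 m


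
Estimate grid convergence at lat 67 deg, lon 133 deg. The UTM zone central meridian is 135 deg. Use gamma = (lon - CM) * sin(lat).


gamma = (133 - 135) * sin(67) = -2 * 0.920505 = -1.841 degrees

-1.841 degrees


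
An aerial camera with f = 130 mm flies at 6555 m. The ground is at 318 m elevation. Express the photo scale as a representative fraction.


scale = f / (H - h) = 130 mm / 6237 m = 130 / 6237000 = 1:47977

1:47977


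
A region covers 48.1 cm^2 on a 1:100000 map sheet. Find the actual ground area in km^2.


ground_area = 48.1 * (100000/100)^2 = 48100000.0 m^2 = 48.1 km^2

48.1 km^2


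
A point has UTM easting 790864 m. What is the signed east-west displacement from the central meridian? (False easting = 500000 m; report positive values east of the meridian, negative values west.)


displacement = 790864 - 500000 = 290864 m

290864 m


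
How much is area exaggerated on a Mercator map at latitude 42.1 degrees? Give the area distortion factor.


area_distortion = 1/cos^2(42.1) = 1.816

1.816


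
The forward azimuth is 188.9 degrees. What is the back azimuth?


back azimuth = (188.9 + 180) mod 360 = 8.9 degrees

8.9 degrees


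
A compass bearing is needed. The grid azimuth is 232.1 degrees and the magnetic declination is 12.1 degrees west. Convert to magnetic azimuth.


magnetic azimuth = grid azimuth - declination (east +ve)
mag_az = 232.1 - -12.1 = 244.2 degrees

244.2 degrees


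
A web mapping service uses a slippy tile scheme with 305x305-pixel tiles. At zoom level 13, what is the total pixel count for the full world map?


tiles per axis = 2^13 = 8192
total tiles = 8192^2 = 67108864
pixels per axis = 8192 * 305 = 2498560
total pixels = 2498560^2 = 6242802073600

6242802073600 pixels


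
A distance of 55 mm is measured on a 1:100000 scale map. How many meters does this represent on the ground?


ground = 55 mm * 100000 / 1000 = 5500.0 m

5500.0 m


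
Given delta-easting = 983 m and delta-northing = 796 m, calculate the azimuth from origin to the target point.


az = atan2(983, 796) = 51.0 deg
adjusted to 0-360: 51.0 degrees

51.0 degrees


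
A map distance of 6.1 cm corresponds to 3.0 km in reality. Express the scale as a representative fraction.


ground = 3.0 km = 300000 cm; RF denominator = ground / map = 300000 / 6.1 ≈ 49180; RF = 1:49180

1:49180


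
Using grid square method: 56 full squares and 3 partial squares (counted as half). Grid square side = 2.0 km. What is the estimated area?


effective squares = 56 + 3 * 0.5 = 57.5
area = 57.5 * 4.0 = 230.0 km^2

230.0 km^2


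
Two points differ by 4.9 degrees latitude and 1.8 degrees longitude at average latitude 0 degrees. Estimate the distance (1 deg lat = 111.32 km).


dlat_km = 4.9 * 111.32 = 545.468
dlon_km = 1.8 * 111.32 * cos(0) ≈ 200.376
dist = sqrt(545.468^2 + 200.376^2) ≈ 581.1 km

581.1 km


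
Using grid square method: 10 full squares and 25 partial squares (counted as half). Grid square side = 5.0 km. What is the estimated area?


effective squares = 10 + 25 * 0.5 = 22.5
area = 22.5 * 25.0 = 562.5 km^2

562.5 km^2


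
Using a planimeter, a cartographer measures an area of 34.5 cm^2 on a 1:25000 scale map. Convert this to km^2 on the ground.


ground_area = 34.5 * (25000/100)^2 = 2156250.0 m^2 = 2.15625 km^2 ≈ 2.156 km^2

2.156 km^2


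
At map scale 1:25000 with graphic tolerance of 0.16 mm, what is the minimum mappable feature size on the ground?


ground = 0.16 mm * 25000 / 1000 = 4.0 m

4.0 m


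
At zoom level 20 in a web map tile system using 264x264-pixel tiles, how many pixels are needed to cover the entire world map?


tiles per axis = 2^20 = 1048576
total tiles = 1048576^2 = 1099511627776
pixels per axis = 1048576 * 264 = 276824064
total pixels = 276824064^2 = 76631562409476096

76631562409476096 pixels


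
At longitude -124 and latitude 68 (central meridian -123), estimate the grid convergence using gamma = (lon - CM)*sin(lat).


gamma = (-124 - -123) * sin(68) = -1 * 0.927184 = -0.927 degrees

-0.927 degrees


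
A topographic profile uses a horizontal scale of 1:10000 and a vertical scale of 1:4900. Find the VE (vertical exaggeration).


VE = horizontal_scale / vertical_scale = 10000 / 4900 ≈ 2.0

2.0x


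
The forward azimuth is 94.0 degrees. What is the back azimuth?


back azimuth = (94.0 + 180) mod 360 = 274.0 degrees

274.0 degrees


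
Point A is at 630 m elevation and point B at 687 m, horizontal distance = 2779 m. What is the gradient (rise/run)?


gradient = (687 - 630) / 2779 = 57 / 2779 = 0.0205

0.0205


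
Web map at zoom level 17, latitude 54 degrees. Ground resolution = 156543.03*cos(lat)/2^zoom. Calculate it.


res = 156543.03 * cos(54) / 2^17 = 156543.03 * 0.58778525 / 131072 = 0.7 m/pixel

0.7 m/pixel


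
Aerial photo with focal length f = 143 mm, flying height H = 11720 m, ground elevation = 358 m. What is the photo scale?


scale = f / (H - h) = 143 mm / 11362 m = 143 / 11362000 = 1:79455

1:79455


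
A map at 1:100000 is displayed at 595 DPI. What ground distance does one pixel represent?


pixel_cm = 2.54 / 595 ≈ 0.004269 cm
ground = pixel_cm * 100000 / 100 = 2.54 * 100000 / (595 * 100) = 254000 / 59500 ≈ 4.27 m

4.27 m


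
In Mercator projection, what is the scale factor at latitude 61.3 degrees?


SF = 1 / cos(61.3) = 1 / 0.480223 = 2.082

2.082


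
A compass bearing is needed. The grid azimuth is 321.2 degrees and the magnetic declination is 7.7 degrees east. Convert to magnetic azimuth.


magnetic azimuth = grid azimuth - declination (east +ve)
mag_az = 321.2 - 7.7 = 313.5 degrees

313.5 degrees


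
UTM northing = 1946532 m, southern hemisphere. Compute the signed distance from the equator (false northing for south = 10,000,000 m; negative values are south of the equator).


For southern: actual = 1946532 - 10000000 = -8053468 m

-8053468 m


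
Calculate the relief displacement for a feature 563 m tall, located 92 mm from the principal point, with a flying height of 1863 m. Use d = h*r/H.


d = h * r / H = 563 * 92 / 1863 = 27.8 mm

27.8 mm


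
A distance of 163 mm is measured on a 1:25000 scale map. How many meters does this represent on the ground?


ground = 163 mm * 25000 / 1000 = 4075.0 m

4075.0 m


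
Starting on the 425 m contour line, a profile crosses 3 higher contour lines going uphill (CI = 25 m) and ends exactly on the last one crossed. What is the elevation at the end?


elevation = 425 + 3 * 25 = 500 m

500 m


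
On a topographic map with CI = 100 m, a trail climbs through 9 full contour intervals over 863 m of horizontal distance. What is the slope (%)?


elevation change = 9 * 100 = 900 m
slope = 900 / 863 * 100 = 104.3%

104.3%


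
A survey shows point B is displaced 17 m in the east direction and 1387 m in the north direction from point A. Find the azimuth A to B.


az = atan2(17, 1387) = 0.7 deg
adjusted to 0-360: 0.7 degrees

0.7 degrees


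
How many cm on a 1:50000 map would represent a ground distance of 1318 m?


map_cm = 1318 * 100 / 50000 = 2.636 cm ≈ 2.64 cm

2.64 cm


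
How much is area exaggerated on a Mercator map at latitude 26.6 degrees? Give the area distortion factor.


area_distortion = 1/cos^2(26.6) = 1.251

1.251


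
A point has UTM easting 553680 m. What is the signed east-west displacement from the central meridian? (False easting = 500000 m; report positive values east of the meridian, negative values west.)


displacement = 553680 - 500000 = 53680 m

53680 m


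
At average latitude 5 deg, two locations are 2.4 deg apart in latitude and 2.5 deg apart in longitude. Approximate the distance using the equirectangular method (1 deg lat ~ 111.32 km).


dlat_km = 2.4 * 111.32 = 267.168
dlon_km = 2.5 * 111.32 * cos(5) ≈ 277.241
dist = sqrt(267.168^2 + 277.241^2) ≈ 385.0 km

385.0 km


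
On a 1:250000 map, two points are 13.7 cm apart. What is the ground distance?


ground = 13.7 cm * 250000 / 100 = 34250.0 m = 34.25 km

34.25 km


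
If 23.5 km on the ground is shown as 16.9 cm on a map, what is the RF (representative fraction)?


ground = 23.5 km = 2350000 cm; RF denominator = ground / map = 2350000 / 16.9 ≈ 139053; RF = 1:139053

1:139053


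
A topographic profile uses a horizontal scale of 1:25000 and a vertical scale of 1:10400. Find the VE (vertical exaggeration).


VE = horizontal_scale / vertical_scale = 25000 / 10400 ≈ 2.4

2.4x


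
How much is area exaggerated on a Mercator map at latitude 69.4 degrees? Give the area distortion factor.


area_distortion = 1/cos^2(69.4) = 8.078

8.078


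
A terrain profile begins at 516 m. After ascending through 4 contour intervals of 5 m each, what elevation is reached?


elevation = 516 + 4 * 5 = 536 m

536 m


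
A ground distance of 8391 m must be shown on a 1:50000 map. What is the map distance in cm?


map_cm = 8391 * 100 / 50000 = 16.782 cm ≈ 16.78 cm

16.78 cm


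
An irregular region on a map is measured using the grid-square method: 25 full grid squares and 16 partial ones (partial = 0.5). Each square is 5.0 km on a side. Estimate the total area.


effective squares = 25 + 16 * 0.5 = 33.0
area = 33.0 * 25.0 = 825.0 km^2

825.0 km^2


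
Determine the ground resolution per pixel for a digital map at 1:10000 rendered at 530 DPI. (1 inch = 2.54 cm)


pixel_cm = 2.54 / 530 ≈ 0.004792 cm
ground = pixel_cm * 10000 / 100 = 2.54 * 10000 / (530 * 100) = 25400 / 53000 ≈ 0.48 m

0.48 m


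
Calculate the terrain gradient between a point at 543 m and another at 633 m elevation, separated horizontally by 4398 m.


gradient = (633 - 543) / 4398 = 90 / 4398 = 0.0205

0.0205


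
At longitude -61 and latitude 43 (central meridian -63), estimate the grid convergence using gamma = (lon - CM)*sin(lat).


gamma = (-61 - -63) * sin(43) = 2 * 0.681998 = 1.364 degrees

1.364 degrees


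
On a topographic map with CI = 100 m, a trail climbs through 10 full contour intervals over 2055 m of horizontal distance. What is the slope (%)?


elevation change = 10 * 100 = 1000 m
slope = 1000 / 2055 * 100 = 48.7%

48.7%


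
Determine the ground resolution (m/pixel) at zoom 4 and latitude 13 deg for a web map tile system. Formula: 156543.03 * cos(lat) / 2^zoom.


res = 156543.03 * cos(13) / 2^4 = 156543.03 * 0.97437006 / 16 = 9533.18 m/pixel

9533.18 m/pixel


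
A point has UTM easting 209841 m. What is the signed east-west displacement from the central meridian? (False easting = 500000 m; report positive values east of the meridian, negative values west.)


displacement = 209841 - 500000 = -290159 m

-290159 m


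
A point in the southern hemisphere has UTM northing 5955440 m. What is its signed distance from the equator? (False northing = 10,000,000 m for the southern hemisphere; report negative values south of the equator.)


For southern: actual = 5955440 - 10000000 = -4044560 m

-4044560 m


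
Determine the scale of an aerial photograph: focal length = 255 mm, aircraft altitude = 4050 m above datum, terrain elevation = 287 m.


scale = f / (H - h) = 255 mm / 3763 m = 255 / 3763000 = 1:14757

1:14757


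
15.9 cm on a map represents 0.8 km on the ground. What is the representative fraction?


ground = 0.8 km = 80000 cm; RF denominator = ground / map = 80000 / 15.9 ≈ 5031; RF = 1:5031

1:5031


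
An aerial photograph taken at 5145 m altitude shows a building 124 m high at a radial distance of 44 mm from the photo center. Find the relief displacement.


d = h * r / H = 124 * 44 / 5145 = 1.06 mm

1.06 mm


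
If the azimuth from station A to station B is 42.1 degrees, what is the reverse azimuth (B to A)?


back azimuth = (42.1 + 180) mod 360 = 222.1 degrees

222.1 degrees


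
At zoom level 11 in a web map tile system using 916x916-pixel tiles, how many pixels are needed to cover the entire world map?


tiles per axis = 2^11 = 2048
total tiles = 2048^2 = 4194304
pixels per axis = 2048 * 916 = 1875968
total pixels = 1875968^2 = 3519255937024

3519255937024 pixels


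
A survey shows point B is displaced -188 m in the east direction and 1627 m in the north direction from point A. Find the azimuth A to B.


az = atan2(-188, 1627) = -6.6 deg
adjusted to 0-360: 353.4 degrees

353.4 degrees


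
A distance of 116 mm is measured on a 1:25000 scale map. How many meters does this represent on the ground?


ground = 116 mm * 25000 / 1000 = 2900.0 m

2900.0 m


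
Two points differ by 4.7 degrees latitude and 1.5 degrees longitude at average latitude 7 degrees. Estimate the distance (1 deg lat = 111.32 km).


dlat_km = 4.7 * 111.32 = 523.204
dlon_km = 1.5 * 111.32 * cos(7) ≈ 165.735
dist = sqrt(523.204^2 + 165.735^2) ≈ 548.8 km

548.8 km


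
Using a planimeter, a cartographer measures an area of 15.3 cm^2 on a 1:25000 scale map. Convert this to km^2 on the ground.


ground_area = 15.3 * (25000/100)^2 = 956250.0 m^2 = 0.95625 km^2 ≈ 0.956 km^2

0.956 km^2


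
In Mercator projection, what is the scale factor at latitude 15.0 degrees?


SF = 1 / cos(15.0) = 1 / 0.965926 = 1.035

1.035


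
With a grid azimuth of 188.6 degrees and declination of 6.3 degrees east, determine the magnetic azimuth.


magnetic azimuth = grid azimuth - declination (east +ve)
mag_az = 188.6 - 6.3 = 182.3 degrees

182.3 degrees


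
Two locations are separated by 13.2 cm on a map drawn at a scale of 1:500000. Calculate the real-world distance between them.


ground = 13.2 cm * 500000 / 100 = 66000.0 m = 66.0 km

66.0 km


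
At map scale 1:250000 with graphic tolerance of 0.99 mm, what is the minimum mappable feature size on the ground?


ground = 0.99 mm * 250000 / 1000 = 247.5 m

247.5 m


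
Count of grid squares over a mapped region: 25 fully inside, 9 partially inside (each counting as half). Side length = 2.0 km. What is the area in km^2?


effective squares = 25 + 9 * 0.5 = 29.5
area = 29.5 * 4.0 = 118.0 km^2

118.0 km^2


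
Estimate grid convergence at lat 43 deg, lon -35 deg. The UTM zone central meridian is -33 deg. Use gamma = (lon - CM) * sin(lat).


gamma = (-35 - -33) * sin(43) = -2 * 0.681998 = -1.364 degrees

-1.364 degrees


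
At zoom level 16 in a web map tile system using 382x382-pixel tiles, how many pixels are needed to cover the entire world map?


tiles per axis = 2^16 = 65536
total tiles = 65536^2 = 4294967296
pixels per axis = 65536 * 382 = 25034752
total pixels = 25034752^2 = 626738807701504

626738807701504 pixels


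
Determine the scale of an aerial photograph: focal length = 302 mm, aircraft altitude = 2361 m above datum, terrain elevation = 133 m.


scale = f / (H - h) = 302 mm / 2228 m = 302 / 2228000 = 1:7377

1:7377


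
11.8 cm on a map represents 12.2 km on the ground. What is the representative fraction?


ground = 12.2 km = 1220000 cm; RF denominator = ground / map = 1220000 / 11.8 ≈ 103390; RF = 1:103390

1:103390


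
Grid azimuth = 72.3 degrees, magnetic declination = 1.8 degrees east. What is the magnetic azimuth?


magnetic azimuth = grid azimuth - declination (east +ve)
mag_az = 72.3 - 1.8 = 70.5 degrees

70.5 degrees


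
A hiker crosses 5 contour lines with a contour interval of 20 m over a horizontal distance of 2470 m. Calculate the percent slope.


elevation change = 5 * 20 = 100 m
slope = 100 / 2470 * 100 = 4.0%

4.0%


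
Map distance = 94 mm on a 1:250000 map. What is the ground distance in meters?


ground = 94 mm * 250000 / 1000 = 23500.0 m

23500.0 m


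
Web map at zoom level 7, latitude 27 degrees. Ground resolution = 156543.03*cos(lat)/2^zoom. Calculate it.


res = 156543.03 * cos(27) / 2^7 = 156543.03 * 0.89100652 / 128 = 1089.69 m/pixel

1089.69 m/pixel


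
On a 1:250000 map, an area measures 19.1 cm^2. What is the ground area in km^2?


ground_area = 19.1 * (250000/100)^2 = 119375000.0 m^2 = 119.375 km^2

119.375 km^2


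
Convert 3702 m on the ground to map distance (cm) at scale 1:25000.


map_cm = 3702 * 100 / 25000 = 14.808 cm ≈ 14.81 cm

14.81 cm


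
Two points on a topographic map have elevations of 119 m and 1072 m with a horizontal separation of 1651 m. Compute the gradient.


gradient = (1072 - 119) / 1651 = 953 / 1651 = 0.5772

0.5772


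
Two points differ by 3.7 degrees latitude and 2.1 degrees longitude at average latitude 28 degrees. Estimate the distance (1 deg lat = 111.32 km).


dlat_km = 3.7 * 111.32 = 411.884
dlon_km = 2.1 * 111.32 * cos(28) ≈ 206.408
dist = sqrt(411.884^2 + 206.408^2) ≈ 460.7 km

460.7 km


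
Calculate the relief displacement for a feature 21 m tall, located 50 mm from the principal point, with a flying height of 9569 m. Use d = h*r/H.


d = h * r / H = 21 * 50 / 9569 = 0.11 mm

0.11 mm


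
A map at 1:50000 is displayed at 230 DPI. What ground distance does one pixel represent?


pixel_cm = 2.54 / 230 ≈ 0.011043 cm
ground = pixel_cm * 50000 / 100 = 2.54 * 50000 / (230 * 100) = 127000 / 23000 ≈ 5.52 m

5.52 m
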